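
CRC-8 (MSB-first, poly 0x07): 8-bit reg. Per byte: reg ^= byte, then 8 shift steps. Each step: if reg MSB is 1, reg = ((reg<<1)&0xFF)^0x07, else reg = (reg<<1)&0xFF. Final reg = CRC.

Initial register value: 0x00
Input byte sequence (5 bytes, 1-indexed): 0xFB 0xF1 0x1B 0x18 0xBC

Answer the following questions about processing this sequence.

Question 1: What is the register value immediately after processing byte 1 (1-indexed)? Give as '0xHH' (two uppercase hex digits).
Answer: 0xEF

Derivation:
After byte 1 (0xFB): reg=0xEF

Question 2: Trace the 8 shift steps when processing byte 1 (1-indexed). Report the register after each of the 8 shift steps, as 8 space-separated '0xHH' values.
Answer: 0xF1 0xE5 0xCD 0x9D 0x3D 0x7A 0xF4 0xEF

Derivation:
Register before byte 1: 0x00
After XOR with byte 0xFB: 0xFB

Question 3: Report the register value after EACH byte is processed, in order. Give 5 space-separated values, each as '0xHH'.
0xEF 0x5A 0xC0 0x06 0x2F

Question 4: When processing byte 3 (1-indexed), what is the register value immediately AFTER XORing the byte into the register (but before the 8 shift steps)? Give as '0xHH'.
Register before byte 3: 0x5A
Byte 3: 0x1B
0x5A XOR 0x1B = 0x41

Answer: 0x41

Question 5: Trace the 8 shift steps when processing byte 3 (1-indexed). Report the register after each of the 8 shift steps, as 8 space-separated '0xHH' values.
Answer: 0x82 0x03 0x06 0x0C 0x18 0x30 0x60 0xC0

Derivation:
After byte 1 (0xFB): reg=0xEF
After byte 2 (0xF1): reg=0x5A
Register before byte 3: 0x5A
After XOR with byte 0x1B: 0x41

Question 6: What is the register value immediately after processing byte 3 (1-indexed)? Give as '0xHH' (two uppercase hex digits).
Answer: 0xC0

Derivation:
After byte 1 (0xFB): reg=0xEF
After byte 2 (0xF1): reg=0x5A
After byte 3 (0x1B): reg=0xC0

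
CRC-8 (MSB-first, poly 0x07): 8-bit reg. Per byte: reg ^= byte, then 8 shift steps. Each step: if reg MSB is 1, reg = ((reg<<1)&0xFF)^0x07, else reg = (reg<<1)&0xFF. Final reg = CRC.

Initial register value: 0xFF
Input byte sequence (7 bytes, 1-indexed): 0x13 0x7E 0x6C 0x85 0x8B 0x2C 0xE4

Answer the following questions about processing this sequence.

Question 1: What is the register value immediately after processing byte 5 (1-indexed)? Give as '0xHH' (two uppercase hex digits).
Answer: 0x2B

Derivation:
After byte 1 (0x13): reg=0x8A
After byte 2 (0x7E): reg=0xC2
After byte 3 (0x6C): reg=0x43
After byte 4 (0x85): reg=0x5C
After byte 5 (0x8B): reg=0x2B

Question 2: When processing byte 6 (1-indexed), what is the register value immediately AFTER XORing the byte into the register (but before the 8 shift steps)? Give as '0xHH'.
Register before byte 6: 0x2B
Byte 6: 0x2C
0x2B XOR 0x2C = 0x07

Answer: 0x07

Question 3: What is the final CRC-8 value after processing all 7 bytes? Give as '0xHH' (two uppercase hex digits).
After byte 1 (0x13): reg=0x8A
After byte 2 (0x7E): reg=0xC2
After byte 3 (0x6C): reg=0x43
After byte 4 (0x85): reg=0x5C
After byte 5 (0x8B): reg=0x2B
After byte 6 (0x2C): reg=0x15
After byte 7 (0xE4): reg=0xD9

Answer: 0xD9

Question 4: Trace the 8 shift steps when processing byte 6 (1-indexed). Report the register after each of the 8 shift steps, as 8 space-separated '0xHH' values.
After byte 1 (0x13): reg=0x8A
After byte 2 (0x7E): reg=0xC2
After byte 3 (0x6C): reg=0x43
After byte 4 (0x85): reg=0x5C
After byte 5 (0x8B): reg=0x2B
Register before byte 6: 0x2B
After XOR with byte 0x2C: 0x07

Answer: 0x0E 0x1C 0x38 0x70 0xE0 0xC7 0x89 0x15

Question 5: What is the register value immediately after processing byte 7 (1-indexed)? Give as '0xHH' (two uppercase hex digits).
After byte 1 (0x13): reg=0x8A
After byte 2 (0x7E): reg=0xC2
After byte 3 (0x6C): reg=0x43
After byte 4 (0x85): reg=0x5C
After byte 5 (0x8B): reg=0x2B
After byte 6 (0x2C): reg=0x15
After byte 7 (0xE4): reg=0xD9

Answer: 0xD9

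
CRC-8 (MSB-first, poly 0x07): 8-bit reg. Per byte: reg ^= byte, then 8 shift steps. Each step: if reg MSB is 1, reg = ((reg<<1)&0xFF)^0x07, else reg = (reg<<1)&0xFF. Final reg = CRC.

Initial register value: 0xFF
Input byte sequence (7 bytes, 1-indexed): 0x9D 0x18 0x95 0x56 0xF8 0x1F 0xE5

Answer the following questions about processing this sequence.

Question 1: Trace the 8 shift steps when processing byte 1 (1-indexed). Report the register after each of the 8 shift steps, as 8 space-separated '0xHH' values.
Answer: 0xC4 0x8F 0x19 0x32 0x64 0xC8 0x97 0x29

Derivation:
Register before byte 1: 0xFF
After XOR with byte 0x9D: 0x62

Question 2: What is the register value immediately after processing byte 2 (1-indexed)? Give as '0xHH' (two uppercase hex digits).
Answer: 0x97

Derivation:
After byte 1 (0x9D): reg=0x29
After byte 2 (0x18): reg=0x97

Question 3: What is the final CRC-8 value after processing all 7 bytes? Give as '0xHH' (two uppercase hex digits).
Answer: 0x50

Derivation:
After byte 1 (0x9D): reg=0x29
After byte 2 (0x18): reg=0x97
After byte 3 (0x95): reg=0x0E
After byte 4 (0x56): reg=0x8F
After byte 5 (0xF8): reg=0x42
After byte 6 (0x1F): reg=0x94
After byte 7 (0xE5): reg=0x50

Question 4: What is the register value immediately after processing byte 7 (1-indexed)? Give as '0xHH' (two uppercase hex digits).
Answer: 0x50

Derivation:
After byte 1 (0x9D): reg=0x29
After byte 2 (0x18): reg=0x97
After byte 3 (0x95): reg=0x0E
After byte 4 (0x56): reg=0x8F
After byte 5 (0xF8): reg=0x42
After byte 6 (0x1F): reg=0x94
After byte 7 (0xE5): reg=0x50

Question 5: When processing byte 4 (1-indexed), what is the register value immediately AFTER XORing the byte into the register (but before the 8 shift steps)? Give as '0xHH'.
Register before byte 4: 0x0E
Byte 4: 0x56
0x0E XOR 0x56 = 0x58

Answer: 0x58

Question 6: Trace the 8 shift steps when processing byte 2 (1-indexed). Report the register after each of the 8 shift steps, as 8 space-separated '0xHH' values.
After byte 1 (0x9D): reg=0x29
Register before byte 2: 0x29
After XOR with byte 0x18: 0x31

Answer: 0x62 0xC4 0x8F 0x19 0x32 0x64 0xC8 0x97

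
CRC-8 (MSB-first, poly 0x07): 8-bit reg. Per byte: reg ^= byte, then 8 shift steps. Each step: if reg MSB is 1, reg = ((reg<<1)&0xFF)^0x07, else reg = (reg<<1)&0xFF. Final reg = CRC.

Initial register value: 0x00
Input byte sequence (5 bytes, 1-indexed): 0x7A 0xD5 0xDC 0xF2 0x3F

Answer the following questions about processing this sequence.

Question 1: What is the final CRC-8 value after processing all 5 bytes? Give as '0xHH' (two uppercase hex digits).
Answer: 0x96

Derivation:
After byte 1 (0x7A): reg=0x61
After byte 2 (0xD5): reg=0x05
After byte 3 (0xDC): reg=0x01
After byte 4 (0xF2): reg=0xD7
After byte 5 (0x3F): reg=0x96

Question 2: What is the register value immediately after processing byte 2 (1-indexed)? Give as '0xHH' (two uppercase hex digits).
After byte 1 (0x7A): reg=0x61
After byte 2 (0xD5): reg=0x05

Answer: 0x05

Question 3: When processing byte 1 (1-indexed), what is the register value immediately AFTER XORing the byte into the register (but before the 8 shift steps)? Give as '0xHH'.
Register before byte 1: 0x00
Byte 1: 0x7A
0x00 XOR 0x7A = 0x7A

Answer: 0x7A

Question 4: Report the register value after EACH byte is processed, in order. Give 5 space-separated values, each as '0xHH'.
0x61 0x05 0x01 0xD7 0x96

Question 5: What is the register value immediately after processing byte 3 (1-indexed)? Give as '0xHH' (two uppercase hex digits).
Answer: 0x01

Derivation:
After byte 1 (0x7A): reg=0x61
After byte 2 (0xD5): reg=0x05
After byte 3 (0xDC): reg=0x01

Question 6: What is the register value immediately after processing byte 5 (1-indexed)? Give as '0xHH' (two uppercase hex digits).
Answer: 0x96

Derivation:
After byte 1 (0x7A): reg=0x61
After byte 2 (0xD5): reg=0x05
After byte 3 (0xDC): reg=0x01
After byte 4 (0xF2): reg=0xD7
After byte 5 (0x3F): reg=0x96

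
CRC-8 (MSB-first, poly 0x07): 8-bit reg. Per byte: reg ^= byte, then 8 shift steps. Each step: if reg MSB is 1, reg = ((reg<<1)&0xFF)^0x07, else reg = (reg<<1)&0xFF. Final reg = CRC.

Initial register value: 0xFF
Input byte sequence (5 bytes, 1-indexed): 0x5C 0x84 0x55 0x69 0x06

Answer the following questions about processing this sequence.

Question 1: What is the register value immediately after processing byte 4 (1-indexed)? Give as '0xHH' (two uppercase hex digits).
After byte 1 (0x5C): reg=0x60
After byte 2 (0x84): reg=0xB2
After byte 3 (0x55): reg=0xBB
After byte 4 (0x69): reg=0x30

Answer: 0x30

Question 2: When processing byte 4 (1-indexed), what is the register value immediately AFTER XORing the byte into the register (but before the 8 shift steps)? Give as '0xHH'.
Answer: 0xD2

Derivation:
Register before byte 4: 0xBB
Byte 4: 0x69
0xBB XOR 0x69 = 0xD2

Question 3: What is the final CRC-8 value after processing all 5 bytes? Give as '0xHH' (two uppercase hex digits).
After byte 1 (0x5C): reg=0x60
After byte 2 (0x84): reg=0xB2
After byte 3 (0x55): reg=0xBB
After byte 4 (0x69): reg=0x30
After byte 5 (0x06): reg=0x82

Answer: 0x82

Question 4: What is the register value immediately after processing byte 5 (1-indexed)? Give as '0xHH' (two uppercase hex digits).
Answer: 0x82

Derivation:
After byte 1 (0x5C): reg=0x60
After byte 2 (0x84): reg=0xB2
After byte 3 (0x55): reg=0xBB
After byte 4 (0x69): reg=0x30
After byte 5 (0x06): reg=0x82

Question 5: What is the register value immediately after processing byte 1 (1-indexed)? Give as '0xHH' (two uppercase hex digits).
After byte 1 (0x5C): reg=0x60

Answer: 0x60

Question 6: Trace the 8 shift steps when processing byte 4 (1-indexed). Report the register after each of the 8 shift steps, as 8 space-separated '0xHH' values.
After byte 1 (0x5C): reg=0x60
After byte 2 (0x84): reg=0xB2
After byte 3 (0x55): reg=0xBB
Register before byte 4: 0xBB
After XOR with byte 0x69: 0xD2

Answer: 0xA3 0x41 0x82 0x03 0x06 0x0C 0x18 0x30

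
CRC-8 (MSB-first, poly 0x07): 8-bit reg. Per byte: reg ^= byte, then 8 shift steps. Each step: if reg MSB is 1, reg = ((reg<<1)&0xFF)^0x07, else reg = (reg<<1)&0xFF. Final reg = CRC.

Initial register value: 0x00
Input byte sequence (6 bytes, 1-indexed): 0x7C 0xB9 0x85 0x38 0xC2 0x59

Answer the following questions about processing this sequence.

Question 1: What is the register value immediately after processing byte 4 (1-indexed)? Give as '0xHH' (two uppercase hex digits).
Answer: 0x55

Derivation:
After byte 1 (0x7C): reg=0x73
After byte 2 (0xB9): reg=0x78
After byte 3 (0x85): reg=0xFD
After byte 4 (0x38): reg=0x55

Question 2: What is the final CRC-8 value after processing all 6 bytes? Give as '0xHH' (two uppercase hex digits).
After byte 1 (0x7C): reg=0x73
After byte 2 (0xB9): reg=0x78
After byte 3 (0x85): reg=0xFD
After byte 4 (0x38): reg=0x55
After byte 5 (0xC2): reg=0xEC
After byte 6 (0x59): reg=0x02

Answer: 0x02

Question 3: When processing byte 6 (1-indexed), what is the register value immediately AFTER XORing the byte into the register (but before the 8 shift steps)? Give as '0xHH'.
Answer: 0xB5

Derivation:
Register before byte 6: 0xEC
Byte 6: 0x59
0xEC XOR 0x59 = 0xB5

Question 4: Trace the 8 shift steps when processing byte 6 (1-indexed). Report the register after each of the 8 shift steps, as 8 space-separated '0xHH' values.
Answer: 0x6D 0xDA 0xB3 0x61 0xC2 0x83 0x01 0x02

Derivation:
After byte 1 (0x7C): reg=0x73
After byte 2 (0xB9): reg=0x78
After byte 3 (0x85): reg=0xFD
After byte 4 (0x38): reg=0x55
After byte 5 (0xC2): reg=0xEC
Register before byte 6: 0xEC
After XOR with byte 0x59: 0xB5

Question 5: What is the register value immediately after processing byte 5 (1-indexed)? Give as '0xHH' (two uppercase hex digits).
After byte 1 (0x7C): reg=0x73
After byte 2 (0xB9): reg=0x78
After byte 3 (0x85): reg=0xFD
After byte 4 (0x38): reg=0x55
After byte 5 (0xC2): reg=0xEC

Answer: 0xEC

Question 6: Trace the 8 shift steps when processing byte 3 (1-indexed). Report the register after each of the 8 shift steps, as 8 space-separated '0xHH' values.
After byte 1 (0x7C): reg=0x73
After byte 2 (0xB9): reg=0x78
Register before byte 3: 0x78
After XOR with byte 0x85: 0xFD

Answer: 0xFD 0xFD 0xFD 0xFD 0xFD 0xFD 0xFD 0xFD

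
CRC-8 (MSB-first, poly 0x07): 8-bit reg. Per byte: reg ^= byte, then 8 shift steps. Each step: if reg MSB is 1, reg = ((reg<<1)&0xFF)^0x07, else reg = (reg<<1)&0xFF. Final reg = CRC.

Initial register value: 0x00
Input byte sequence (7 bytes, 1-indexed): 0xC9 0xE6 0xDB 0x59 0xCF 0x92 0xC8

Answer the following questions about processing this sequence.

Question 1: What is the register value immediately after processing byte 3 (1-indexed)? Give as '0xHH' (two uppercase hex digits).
After byte 1 (0xC9): reg=0x71
After byte 2 (0xE6): reg=0xEC
After byte 3 (0xDB): reg=0x85

Answer: 0x85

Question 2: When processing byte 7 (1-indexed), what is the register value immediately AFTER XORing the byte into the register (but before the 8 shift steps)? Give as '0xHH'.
Answer: 0xC4

Derivation:
Register before byte 7: 0x0C
Byte 7: 0xC8
0x0C XOR 0xC8 = 0xC4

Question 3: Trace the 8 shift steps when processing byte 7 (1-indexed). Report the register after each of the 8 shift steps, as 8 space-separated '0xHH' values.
After byte 1 (0xC9): reg=0x71
After byte 2 (0xE6): reg=0xEC
After byte 3 (0xDB): reg=0x85
After byte 4 (0x59): reg=0x1A
After byte 5 (0xCF): reg=0x25
After byte 6 (0x92): reg=0x0C
Register before byte 7: 0x0C
After XOR with byte 0xC8: 0xC4

Answer: 0x8F 0x19 0x32 0x64 0xC8 0x97 0x29 0x52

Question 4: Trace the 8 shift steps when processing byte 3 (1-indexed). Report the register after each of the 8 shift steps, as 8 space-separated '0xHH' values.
Answer: 0x6E 0xDC 0xBF 0x79 0xF2 0xE3 0xC1 0x85

Derivation:
After byte 1 (0xC9): reg=0x71
After byte 2 (0xE6): reg=0xEC
Register before byte 3: 0xEC
After XOR with byte 0xDB: 0x37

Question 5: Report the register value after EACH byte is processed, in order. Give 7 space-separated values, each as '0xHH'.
0x71 0xEC 0x85 0x1A 0x25 0x0C 0x52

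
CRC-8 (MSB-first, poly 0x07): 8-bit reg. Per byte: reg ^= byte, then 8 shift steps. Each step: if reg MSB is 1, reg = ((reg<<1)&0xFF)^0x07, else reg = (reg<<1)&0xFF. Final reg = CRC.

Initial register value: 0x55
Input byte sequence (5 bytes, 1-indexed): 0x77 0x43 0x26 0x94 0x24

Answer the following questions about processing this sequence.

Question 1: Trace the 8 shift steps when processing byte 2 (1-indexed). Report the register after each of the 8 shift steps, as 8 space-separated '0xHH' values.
Answer: 0x5D 0xBA 0x73 0xE6 0xCB 0x91 0x25 0x4A

Derivation:
After byte 1 (0x77): reg=0xEE
Register before byte 2: 0xEE
After XOR with byte 0x43: 0xAD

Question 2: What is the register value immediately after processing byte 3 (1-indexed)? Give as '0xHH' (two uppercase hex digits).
After byte 1 (0x77): reg=0xEE
After byte 2 (0x43): reg=0x4A
After byte 3 (0x26): reg=0x03

Answer: 0x03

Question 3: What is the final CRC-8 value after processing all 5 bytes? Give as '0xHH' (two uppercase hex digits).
After byte 1 (0x77): reg=0xEE
After byte 2 (0x43): reg=0x4A
After byte 3 (0x26): reg=0x03
After byte 4 (0x94): reg=0xEC
After byte 5 (0x24): reg=0x76

Answer: 0x76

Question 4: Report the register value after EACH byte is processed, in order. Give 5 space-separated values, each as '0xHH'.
0xEE 0x4A 0x03 0xEC 0x76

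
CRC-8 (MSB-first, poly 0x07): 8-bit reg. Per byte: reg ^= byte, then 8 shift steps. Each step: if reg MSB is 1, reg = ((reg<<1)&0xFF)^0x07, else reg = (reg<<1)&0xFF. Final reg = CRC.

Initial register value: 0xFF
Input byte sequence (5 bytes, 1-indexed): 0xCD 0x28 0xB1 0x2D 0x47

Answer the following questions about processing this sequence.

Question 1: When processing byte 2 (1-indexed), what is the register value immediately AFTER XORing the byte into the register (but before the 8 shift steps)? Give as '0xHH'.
Answer: 0xB6

Derivation:
Register before byte 2: 0x9E
Byte 2: 0x28
0x9E XOR 0x28 = 0xB6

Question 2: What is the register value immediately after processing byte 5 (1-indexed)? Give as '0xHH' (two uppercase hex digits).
After byte 1 (0xCD): reg=0x9E
After byte 2 (0x28): reg=0x0B
After byte 3 (0xB1): reg=0x2F
After byte 4 (0x2D): reg=0x0E
After byte 5 (0x47): reg=0xF8

Answer: 0xF8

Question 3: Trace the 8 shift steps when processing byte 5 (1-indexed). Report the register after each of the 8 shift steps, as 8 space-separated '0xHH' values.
After byte 1 (0xCD): reg=0x9E
After byte 2 (0x28): reg=0x0B
After byte 3 (0xB1): reg=0x2F
After byte 4 (0x2D): reg=0x0E
Register before byte 5: 0x0E
After XOR with byte 0x47: 0x49

Answer: 0x92 0x23 0x46 0x8C 0x1F 0x3E 0x7C 0xF8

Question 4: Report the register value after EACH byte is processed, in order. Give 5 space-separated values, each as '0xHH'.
0x9E 0x0B 0x2F 0x0E 0xF8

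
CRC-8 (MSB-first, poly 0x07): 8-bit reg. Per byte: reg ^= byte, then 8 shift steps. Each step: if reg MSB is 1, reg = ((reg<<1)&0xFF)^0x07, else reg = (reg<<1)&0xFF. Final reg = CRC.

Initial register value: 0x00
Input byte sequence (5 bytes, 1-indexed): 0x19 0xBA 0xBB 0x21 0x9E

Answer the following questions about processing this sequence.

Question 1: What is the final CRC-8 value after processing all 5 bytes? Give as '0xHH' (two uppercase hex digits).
After byte 1 (0x19): reg=0x4F
After byte 2 (0xBA): reg=0xC5
After byte 3 (0xBB): reg=0x7D
After byte 4 (0x21): reg=0x93
After byte 5 (0x9E): reg=0x23

Answer: 0x23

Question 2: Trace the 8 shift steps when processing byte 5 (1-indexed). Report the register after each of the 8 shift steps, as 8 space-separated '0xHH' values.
Answer: 0x1A 0x34 0x68 0xD0 0xA7 0x49 0x92 0x23

Derivation:
After byte 1 (0x19): reg=0x4F
After byte 2 (0xBA): reg=0xC5
After byte 3 (0xBB): reg=0x7D
After byte 4 (0x21): reg=0x93
Register before byte 5: 0x93
After XOR with byte 0x9E: 0x0D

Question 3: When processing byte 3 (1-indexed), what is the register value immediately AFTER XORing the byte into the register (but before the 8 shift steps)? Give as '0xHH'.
Register before byte 3: 0xC5
Byte 3: 0xBB
0xC5 XOR 0xBB = 0x7E

Answer: 0x7E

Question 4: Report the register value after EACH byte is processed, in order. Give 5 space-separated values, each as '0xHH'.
0x4F 0xC5 0x7D 0x93 0x23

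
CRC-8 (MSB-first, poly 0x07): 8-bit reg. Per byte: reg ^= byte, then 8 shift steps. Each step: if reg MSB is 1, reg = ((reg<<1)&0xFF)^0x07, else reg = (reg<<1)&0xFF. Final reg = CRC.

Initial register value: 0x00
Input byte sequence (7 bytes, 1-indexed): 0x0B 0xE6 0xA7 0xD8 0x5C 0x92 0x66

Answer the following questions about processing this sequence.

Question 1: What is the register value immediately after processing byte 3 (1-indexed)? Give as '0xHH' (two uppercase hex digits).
After byte 1 (0x0B): reg=0x31
After byte 2 (0xE6): reg=0x2B
After byte 3 (0xA7): reg=0xAD

Answer: 0xAD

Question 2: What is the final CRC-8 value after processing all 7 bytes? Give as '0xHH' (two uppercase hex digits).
Answer: 0x5C

Derivation:
After byte 1 (0x0B): reg=0x31
After byte 2 (0xE6): reg=0x2B
After byte 3 (0xA7): reg=0xAD
After byte 4 (0xD8): reg=0x4C
After byte 5 (0x5C): reg=0x70
After byte 6 (0x92): reg=0xA0
After byte 7 (0x66): reg=0x5C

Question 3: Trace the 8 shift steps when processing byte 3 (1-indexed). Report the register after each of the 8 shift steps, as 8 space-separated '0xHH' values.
Answer: 0x1F 0x3E 0x7C 0xF8 0xF7 0xE9 0xD5 0xAD

Derivation:
After byte 1 (0x0B): reg=0x31
After byte 2 (0xE6): reg=0x2B
Register before byte 3: 0x2B
After XOR with byte 0xA7: 0x8C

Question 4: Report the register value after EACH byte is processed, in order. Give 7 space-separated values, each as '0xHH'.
0x31 0x2B 0xAD 0x4C 0x70 0xA0 0x5C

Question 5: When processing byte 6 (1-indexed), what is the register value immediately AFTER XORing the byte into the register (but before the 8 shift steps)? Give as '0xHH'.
Register before byte 6: 0x70
Byte 6: 0x92
0x70 XOR 0x92 = 0xE2

Answer: 0xE2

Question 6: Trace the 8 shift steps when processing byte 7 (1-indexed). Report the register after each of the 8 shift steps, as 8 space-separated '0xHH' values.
Answer: 0x8B 0x11 0x22 0x44 0x88 0x17 0x2E 0x5C

Derivation:
After byte 1 (0x0B): reg=0x31
After byte 2 (0xE6): reg=0x2B
After byte 3 (0xA7): reg=0xAD
After byte 4 (0xD8): reg=0x4C
After byte 5 (0x5C): reg=0x70
After byte 6 (0x92): reg=0xA0
Register before byte 7: 0xA0
After XOR with byte 0x66: 0xC6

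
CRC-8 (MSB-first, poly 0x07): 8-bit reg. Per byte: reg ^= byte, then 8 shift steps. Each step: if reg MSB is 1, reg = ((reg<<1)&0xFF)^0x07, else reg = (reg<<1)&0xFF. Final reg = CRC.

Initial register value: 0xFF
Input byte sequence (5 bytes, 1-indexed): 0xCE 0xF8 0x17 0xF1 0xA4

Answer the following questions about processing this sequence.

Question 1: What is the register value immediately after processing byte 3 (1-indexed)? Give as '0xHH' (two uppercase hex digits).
Answer: 0x53

Derivation:
After byte 1 (0xCE): reg=0x97
After byte 2 (0xF8): reg=0x0A
After byte 3 (0x17): reg=0x53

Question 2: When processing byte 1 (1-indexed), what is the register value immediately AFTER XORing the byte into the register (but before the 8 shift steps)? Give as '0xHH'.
Answer: 0x31

Derivation:
Register before byte 1: 0xFF
Byte 1: 0xCE
0xFF XOR 0xCE = 0x31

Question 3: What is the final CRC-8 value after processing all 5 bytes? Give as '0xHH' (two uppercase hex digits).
After byte 1 (0xCE): reg=0x97
After byte 2 (0xF8): reg=0x0A
After byte 3 (0x17): reg=0x53
After byte 4 (0xF1): reg=0x67
After byte 5 (0xA4): reg=0x47

Answer: 0x47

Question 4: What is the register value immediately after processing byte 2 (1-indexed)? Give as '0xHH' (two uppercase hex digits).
After byte 1 (0xCE): reg=0x97
After byte 2 (0xF8): reg=0x0A

Answer: 0x0A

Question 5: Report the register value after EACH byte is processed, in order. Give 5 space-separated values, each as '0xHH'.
0x97 0x0A 0x53 0x67 0x47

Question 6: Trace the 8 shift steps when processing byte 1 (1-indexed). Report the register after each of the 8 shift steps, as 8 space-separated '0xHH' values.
Answer: 0x62 0xC4 0x8F 0x19 0x32 0x64 0xC8 0x97

Derivation:
Register before byte 1: 0xFF
After XOR with byte 0xCE: 0x31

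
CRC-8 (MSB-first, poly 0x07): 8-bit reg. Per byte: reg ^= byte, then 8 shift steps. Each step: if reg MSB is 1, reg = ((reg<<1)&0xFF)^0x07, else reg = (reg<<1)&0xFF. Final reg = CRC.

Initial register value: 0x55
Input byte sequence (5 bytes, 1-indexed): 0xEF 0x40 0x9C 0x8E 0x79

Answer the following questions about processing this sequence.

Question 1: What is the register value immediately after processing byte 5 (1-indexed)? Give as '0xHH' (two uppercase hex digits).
After byte 1 (0xEF): reg=0x2F
After byte 2 (0x40): reg=0x0A
After byte 3 (0x9C): reg=0xEB
After byte 4 (0x8E): reg=0x3C
After byte 5 (0x79): reg=0xDC

Answer: 0xDC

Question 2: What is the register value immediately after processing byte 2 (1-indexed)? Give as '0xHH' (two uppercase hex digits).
Answer: 0x0A

Derivation:
After byte 1 (0xEF): reg=0x2F
After byte 2 (0x40): reg=0x0A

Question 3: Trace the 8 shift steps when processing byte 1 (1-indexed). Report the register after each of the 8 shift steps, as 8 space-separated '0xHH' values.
Register before byte 1: 0x55
After XOR with byte 0xEF: 0xBA

Answer: 0x73 0xE6 0xCB 0x91 0x25 0x4A 0x94 0x2F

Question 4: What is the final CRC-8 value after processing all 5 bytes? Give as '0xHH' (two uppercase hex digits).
Answer: 0xDC

Derivation:
After byte 1 (0xEF): reg=0x2F
After byte 2 (0x40): reg=0x0A
After byte 3 (0x9C): reg=0xEB
After byte 4 (0x8E): reg=0x3C
After byte 5 (0x79): reg=0xDC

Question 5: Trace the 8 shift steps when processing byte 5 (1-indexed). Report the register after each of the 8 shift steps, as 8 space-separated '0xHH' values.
After byte 1 (0xEF): reg=0x2F
After byte 2 (0x40): reg=0x0A
After byte 3 (0x9C): reg=0xEB
After byte 4 (0x8E): reg=0x3C
Register before byte 5: 0x3C
After XOR with byte 0x79: 0x45

Answer: 0x8A 0x13 0x26 0x4C 0x98 0x37 0x6E 0xDC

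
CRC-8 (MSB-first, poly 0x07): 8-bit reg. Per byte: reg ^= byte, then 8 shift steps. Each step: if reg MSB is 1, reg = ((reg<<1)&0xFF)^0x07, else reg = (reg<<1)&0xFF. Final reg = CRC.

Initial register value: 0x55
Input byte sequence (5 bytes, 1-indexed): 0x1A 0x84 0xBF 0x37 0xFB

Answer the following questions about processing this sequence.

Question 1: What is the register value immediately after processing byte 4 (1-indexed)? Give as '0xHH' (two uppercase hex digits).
After byte 1 (0x1A): reg=0xEA
After byte 2 (0x84): reg=0x0D
After byte 3 (0xBF): reg=0x17
After byte 4 (0x37): reg=0xE0

Answer: 0xE0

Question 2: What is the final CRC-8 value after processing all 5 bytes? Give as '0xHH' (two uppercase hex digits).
After byte 1 (0x1A): reg=0xEA
After byte 2 (0x84): reg=0x0D
After byte 3 (0xBF): reg=0x17
After byte 4 (0x37): reg=0xE0
After byte 5 (0xFB): reg=0x41

Answer: 0x41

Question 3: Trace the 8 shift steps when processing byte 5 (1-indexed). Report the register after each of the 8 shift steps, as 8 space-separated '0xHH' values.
Answer: 0x36 0x6C 0xD8 0xB7 0x69 0xD2 0xA3 0x41

Derivation:
After byte 1 (0x1A): reg=0xEA
After byte 2 (0x84): reg=0x0D
After byte 3 (0xBF): reg=0x17
After byte 4 (0x37): reg=0xE0
Register before byte 5: 0xE0
After XOR with byte 0xFB: 0x1B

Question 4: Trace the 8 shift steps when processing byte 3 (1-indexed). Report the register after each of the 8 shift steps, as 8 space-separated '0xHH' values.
Answer: 0x63 0xC6 0x8B 0x11 0x22 0x44 0x88 0x17

Derivation:
After byte 1 (0x1A): reg=0xEA
After byte 2 (0x84): reg=0x0D
Register before byte 3: 0x0D
After XOR with byte 0xBF: 0xB2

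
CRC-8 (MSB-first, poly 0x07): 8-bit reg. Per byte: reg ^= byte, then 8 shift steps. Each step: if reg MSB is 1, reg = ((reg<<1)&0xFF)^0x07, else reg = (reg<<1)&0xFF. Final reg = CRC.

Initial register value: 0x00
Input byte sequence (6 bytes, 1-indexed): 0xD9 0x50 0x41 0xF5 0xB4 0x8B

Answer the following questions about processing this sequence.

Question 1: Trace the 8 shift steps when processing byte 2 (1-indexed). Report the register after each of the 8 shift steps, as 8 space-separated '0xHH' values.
Answer: 0xA2 0x43 0x86 0x0B 0x16 0x2C 0x58 0xB0

Derivation:
After byte 1 (0xD9): reg=0x01
Register before byte 2: 0x01
After XOR with byte 0x50: 0x51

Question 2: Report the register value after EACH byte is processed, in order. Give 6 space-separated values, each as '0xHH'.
0x01 0xB0 0xD9 0xC4 0x57 0x1A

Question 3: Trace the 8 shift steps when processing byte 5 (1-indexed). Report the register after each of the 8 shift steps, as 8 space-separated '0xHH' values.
Answer: 0xE0 0xC7 0x89 0x15 0x2A 0x54 0xA8 0x57

Derivation:
After byte 1 (0xD9): reg=0x01
After byte 2 (0x50): reg=0xB0
After byte 3 (0x41): reg=0xD9
After byte 4 (0xF5): reg=0xC4
Register before byte 5: 0xC4
After XOR with byte 0xB4: 0x70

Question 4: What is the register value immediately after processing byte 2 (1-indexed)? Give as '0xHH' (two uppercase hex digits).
Answer: 0xB0

Derivation:
After byte 1 (0xD9): reg=0x01
After byte 2 (0x50): reg=0xB0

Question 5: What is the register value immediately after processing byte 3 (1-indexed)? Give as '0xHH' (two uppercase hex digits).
Answer: 0xD9

Derivation:
After byte 1 (0xD9): reg=0x01
After byte 2 (0x50): reg=0xB0
After byte 3 (0x41): reg=0xD9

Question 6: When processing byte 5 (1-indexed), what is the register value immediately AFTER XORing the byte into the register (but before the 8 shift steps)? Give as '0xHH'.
Answer: 0x70

Derivation:
Register before byte 5: 0xC4
Byte 5: 0xB4
0xC4 XOR 0xB4 = 0x70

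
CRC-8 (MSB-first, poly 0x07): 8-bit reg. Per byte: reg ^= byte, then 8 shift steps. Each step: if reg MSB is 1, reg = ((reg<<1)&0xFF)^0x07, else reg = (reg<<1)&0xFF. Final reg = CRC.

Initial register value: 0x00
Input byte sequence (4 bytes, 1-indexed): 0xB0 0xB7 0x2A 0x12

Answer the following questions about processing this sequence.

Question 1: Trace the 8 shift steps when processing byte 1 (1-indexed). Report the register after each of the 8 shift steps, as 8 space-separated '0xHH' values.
Answer: 0x67 0xCE 0x9B 0x31 0x62 0xC4 0x8F 0x19

Derivation:
Register before byte 1: 0x00
After XOR with byte 0xB0: 0xB0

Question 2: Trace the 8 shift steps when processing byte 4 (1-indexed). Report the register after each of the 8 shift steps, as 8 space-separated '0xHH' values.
After byte 1 (0xB0): reg=0x19
After byte 2 (0xB7): reg=0x43
After byte 3 (0x2A): reg=0x18
Register before byte 4: 0x18
After XOR with byte 0x12: 0x0A

Answer: 0x14 0x28 0x50 0xA0 0x47 0x8E 0x1B 0x36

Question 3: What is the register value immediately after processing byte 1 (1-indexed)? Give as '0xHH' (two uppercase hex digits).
After byte 1 (0xB0): reg=0x19

Answer: 0x19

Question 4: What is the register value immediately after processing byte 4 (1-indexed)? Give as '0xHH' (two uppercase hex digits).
Answer: 0x36

Derivation:
After byte 1 (0xB0): reg=0x19
After byte 2 (0xB7): reg=0x43
After byte 3 (0x2A): reg=0x18
After byte 4 (0x12): reg=0x36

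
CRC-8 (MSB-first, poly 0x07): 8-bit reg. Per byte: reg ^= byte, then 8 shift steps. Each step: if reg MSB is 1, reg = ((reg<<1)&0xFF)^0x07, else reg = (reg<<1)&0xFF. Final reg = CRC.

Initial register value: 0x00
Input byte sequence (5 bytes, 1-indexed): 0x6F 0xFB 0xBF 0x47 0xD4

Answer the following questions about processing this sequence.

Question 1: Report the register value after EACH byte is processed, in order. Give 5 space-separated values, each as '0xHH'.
0x0A 0xD9 0x35 0x59 0xAA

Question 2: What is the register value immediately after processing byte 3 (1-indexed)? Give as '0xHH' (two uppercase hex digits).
After byte 1 (0x6F): reg=0x0A
After byte 2 (0xFB): reg=0xD9
After byte 3 (0xBF): reg=0x35

Answer: 0x35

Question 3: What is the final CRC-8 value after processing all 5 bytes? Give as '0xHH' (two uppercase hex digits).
Answer: 0xAA

Derivation:
After byte 1 (0x6F): reg=0x0A
After byte 2 (0xFB): reg=0xD9
After byte 3 (0xBF): reg=0x35
After byte 4 (0x47): reg=0x59
After byte 5 (0xD4): reg=0xAA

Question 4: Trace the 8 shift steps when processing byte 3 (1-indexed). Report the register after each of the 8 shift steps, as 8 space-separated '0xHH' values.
After byte 1 (0x6F): reg=0x0A
After byte 2 (0xFB): reg=0xD9
Register before byte 3: 0xD9
After XOR with byte 0xBF: 0x66

Answer: 0xCC 0x9F 0x39 0x72 0xE4 0xCF 0x99 0x35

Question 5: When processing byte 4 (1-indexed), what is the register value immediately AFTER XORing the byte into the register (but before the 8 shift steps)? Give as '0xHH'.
Answer: 0x72

Derivation:
Register before byte 4: 0x35
Byte 4: 0x47
0x35 XOR 0x47 = 0x72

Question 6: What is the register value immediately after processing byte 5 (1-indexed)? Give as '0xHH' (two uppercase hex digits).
Answer: 0xAA

Derivation:
After byte 1 (0x6F): reg=0x0A
After byte 2 (0xFB): reg=0xD9
After byte 3 (0xBF): reg=0x35
After byte 4 (0x47): reg=0x59
After byte 5 (0xD4): reg=0xAA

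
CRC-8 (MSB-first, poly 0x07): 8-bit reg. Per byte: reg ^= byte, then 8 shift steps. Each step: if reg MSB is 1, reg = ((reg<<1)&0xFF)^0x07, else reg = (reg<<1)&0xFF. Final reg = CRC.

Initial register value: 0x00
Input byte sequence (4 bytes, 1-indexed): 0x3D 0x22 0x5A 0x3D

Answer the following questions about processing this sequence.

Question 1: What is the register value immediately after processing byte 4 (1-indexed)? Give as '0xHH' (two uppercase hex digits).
Answer: 0xFF

Derivation:
After byte 1 (0x3D): reg=0xB3
After byte 2 (0x22): reg=0xFE
After byte 3 (0x5A): reg=0x75
After byte 4 (0x3D): reg=0xFF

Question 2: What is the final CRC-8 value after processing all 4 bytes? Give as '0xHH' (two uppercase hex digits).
After byte 1 (0x3D): reg=0xB3
After byte 2 (0x22): reg=0xFE
After byte 3 (0x5A): reg=0x75
After byte 4 (0x3D): reg=0xFF

Answer: 0xFF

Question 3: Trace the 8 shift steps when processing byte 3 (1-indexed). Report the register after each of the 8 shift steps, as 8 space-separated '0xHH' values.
Answer: 0x4F 0x9E 0x3B 0x76 0xEC 0xDF 0xB9 0x75

Derivation:
After byte 1 (0x3D): reg=0xB3
After byte 2 (0x22): reg=0xFE
Register before byte 3: 0xFE
After XOR with byte 0x5A: 0xA4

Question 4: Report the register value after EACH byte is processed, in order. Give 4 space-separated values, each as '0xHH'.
0xB3 0xFE 0x75 0xFF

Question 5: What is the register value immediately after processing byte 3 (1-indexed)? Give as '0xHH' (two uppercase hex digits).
Answer: 0x75

Derivation:
After byte 1 (0x3D): reg=0xB3
After byte 2 (0x22): reg=0xFE
After byte 3 (0x5A): reg=0x75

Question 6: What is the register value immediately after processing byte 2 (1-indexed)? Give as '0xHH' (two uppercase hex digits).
After byte 1 (0x3D): reg=0xB3
After byte 2 (0x22): reg=0xFE

Answer: 0xFE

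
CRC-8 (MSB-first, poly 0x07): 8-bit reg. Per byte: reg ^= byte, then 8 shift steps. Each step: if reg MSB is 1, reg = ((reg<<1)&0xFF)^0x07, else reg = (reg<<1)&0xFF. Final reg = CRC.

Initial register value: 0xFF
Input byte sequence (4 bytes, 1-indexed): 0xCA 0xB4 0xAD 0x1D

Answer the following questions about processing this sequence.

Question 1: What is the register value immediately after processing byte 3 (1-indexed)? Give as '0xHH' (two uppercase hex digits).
Answer: 0x70

Derivation:
After byte 1 (0xCA): reg=0x8B
After byte 2 (0xB4): reg=0xBD
After byte 3 (0xAD): reg=0x70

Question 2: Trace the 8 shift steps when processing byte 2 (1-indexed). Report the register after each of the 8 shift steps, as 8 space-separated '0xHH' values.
After byte 1 (0xCA): reg=0x8B
Register before byte 2: 0x8B
After XOR with byte 0xB4: 0x3F

Answer: 0x7E 0xFC 0xFF 0xF9 0xF5 0xED 0xDD 0xBD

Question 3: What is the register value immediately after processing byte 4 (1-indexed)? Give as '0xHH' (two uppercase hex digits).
After byte 1 (0xCA): reg=0x8B
After byte 2 (0xB4): reg=0xBD
After byte 3 (0xAD): reg=0x70
After byte 4 (0x1D): reg=0x04

Answer: 0x04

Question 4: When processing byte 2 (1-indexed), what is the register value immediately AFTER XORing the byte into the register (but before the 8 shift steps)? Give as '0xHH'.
Register before byte 2: 0x8B
Byte 2: 0xB4
0x8B XOR 0xB4 = 0x3F

Answer: 0x3F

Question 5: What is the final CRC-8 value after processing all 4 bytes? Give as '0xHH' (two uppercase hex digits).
After byte 1 (0xCA): reg=0x8B
After byte 2 (0xB4): reg=0xBD
After byte 3 (0xAD): reg=0x70
After byte 4 (0x1D): reg=0x04

Answer: 0x04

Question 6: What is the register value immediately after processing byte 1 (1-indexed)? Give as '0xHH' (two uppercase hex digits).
After byte 1 (0xCA): reg=0x8B

Answer: 0x8B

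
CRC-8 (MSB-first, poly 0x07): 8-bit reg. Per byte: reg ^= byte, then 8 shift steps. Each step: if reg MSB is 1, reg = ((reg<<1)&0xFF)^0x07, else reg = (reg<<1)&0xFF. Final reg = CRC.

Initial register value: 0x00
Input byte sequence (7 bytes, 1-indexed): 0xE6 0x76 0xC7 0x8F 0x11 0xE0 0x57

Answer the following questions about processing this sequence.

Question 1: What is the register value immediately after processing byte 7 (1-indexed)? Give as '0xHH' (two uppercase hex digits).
Answer: 0x3A

Derivation:
After byte 1 (0xE6): reg=0xBC
After byte 2 (0x76): reg=0x78
After byte 3 (0xC7): reg=0x34
After byte 4 (0x8F): reg=0x28
After byte 5 (0x11): reg=0xAF
After byte 6 (0xE0): reg=0xEA
After byte 7 (0x57): reg=0x3A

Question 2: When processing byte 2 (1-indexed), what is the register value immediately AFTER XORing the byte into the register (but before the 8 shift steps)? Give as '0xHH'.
Answer: 0xCA

Derivation:
Register before byte 2: 0xBC
Byte 2: 0x76
0xBC XOR 0x76 = 0xCA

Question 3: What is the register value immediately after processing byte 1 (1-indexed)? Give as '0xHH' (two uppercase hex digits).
Answer: 0xBC

Derivation:
After byte 1 (0xE6): reg=0xBC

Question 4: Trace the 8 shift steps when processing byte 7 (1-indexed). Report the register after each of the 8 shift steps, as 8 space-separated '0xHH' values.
After byte 1 (0xE6): reg=0xBC
After byte 2 (0x76): reg=0x78
After byte 3 (0xC7): reg=0x34
After byte 4 (0x8F): reg=0x28
After byte 5 (0x11): reg=0xAF
After byte 6 (0xE0): reg=0xEA
Register before byte 7: 0xEA
After XOR with byte 0x57: 0xBD

Answer: 0x7D 0xFA 0xF3 0xE1 0xC5 0x8D 0x1D 0x3A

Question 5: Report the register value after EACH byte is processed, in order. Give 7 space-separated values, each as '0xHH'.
0xBC 0x78 0x34 0x28 0xAF 0xEA 0x3A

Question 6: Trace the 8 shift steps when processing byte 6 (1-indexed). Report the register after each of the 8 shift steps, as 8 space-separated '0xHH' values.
Answer: 0x9E 0x3B 0x76 0xEC 0xDF 0xB9 0x75 0xEA

Derivation:
After byte 1 (0xE6): reg=0xBC
After byte 2 (0x76): reg=0x78
After byte 3 (0xC7): reg=0x34
After byte 4 (0x8F): reg=0x28
After byte 5 (0x11): reg=0xAF
Register before byte 6: 0xAF
After XOR with byte 0xE0: 0x4F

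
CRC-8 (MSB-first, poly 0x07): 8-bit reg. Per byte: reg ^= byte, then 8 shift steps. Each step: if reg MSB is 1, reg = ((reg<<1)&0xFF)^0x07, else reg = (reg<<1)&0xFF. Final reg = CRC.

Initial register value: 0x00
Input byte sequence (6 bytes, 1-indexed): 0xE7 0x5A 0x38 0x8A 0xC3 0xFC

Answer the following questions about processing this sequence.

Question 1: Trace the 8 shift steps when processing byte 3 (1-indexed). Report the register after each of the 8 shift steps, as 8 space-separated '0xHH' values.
Answer: 0x25 0x4A 0x94 0x2F 0x5E 0xBC 0x7F 0xFE

Derivation:
After byte 1 (0xE7): reg=0xBB
After byte 2 (0x5A): reg=0xA9
Register before byte 3: 0xA9
After XOR with byte 0x38: 0x91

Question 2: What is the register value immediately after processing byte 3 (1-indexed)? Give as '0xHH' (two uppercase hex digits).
After byte 1 (0xE7): reg=0xBB
After byte 2 (0x5A): reg=0xA9
After byte 3 (0x38): reg=0xFE

Answer: 0xFE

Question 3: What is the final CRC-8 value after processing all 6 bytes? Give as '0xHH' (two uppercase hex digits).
After byte 1 (0xE7): reg=0xBB
After byte 2 (0x5A): reg=0xA9
After byte 3 (0x38): reg=0xFE
After byte 4 (0x8A): reg=0x4B
After byte 5 (0xC3): reg=0xB1
After byte 6 (0xFC): reg=0xE4

Answer: 0xE4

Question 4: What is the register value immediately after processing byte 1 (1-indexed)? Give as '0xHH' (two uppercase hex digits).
Answer: 0xBB

Derivation:
After byte 1 (0xE7): reg=0xBB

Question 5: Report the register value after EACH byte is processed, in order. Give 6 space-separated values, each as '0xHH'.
0xBB 0xA9 0xFE 0x4B 0xB1 0xE4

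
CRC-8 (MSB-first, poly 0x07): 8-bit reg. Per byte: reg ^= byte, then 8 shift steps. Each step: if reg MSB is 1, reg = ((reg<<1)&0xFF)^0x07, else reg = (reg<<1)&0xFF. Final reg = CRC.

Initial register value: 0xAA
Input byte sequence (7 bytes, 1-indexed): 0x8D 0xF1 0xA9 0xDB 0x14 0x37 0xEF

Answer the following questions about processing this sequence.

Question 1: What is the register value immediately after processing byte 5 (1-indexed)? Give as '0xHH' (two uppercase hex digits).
Answer: 0x6B

Derivation:
After byte 1 (0x8D): reg=0xF5
After byte 2 (0xF1): reg=0x1C
After byte 3 (0xA9): reg=0x02
After byte 4 (0xDB): reg=0x01
After byte 5 (0x14): reg=0x6B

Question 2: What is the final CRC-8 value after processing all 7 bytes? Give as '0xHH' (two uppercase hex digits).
After byte 1 (0x8D): reg=0xF5
After byte 2 (0xF1): reg=0x1C
After byte 3 (0xA9): reg=0x02
After byte 4 (0xDB): reg=0x01
After byte 5 (0x14): reg=0x6B
After byte 6 (0x37): reg=0x93
After byte 7 (0xEF): reg=0x73

Answer: 0x73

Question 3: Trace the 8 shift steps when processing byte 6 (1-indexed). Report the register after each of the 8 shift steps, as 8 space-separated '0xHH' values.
After byte 1 (0x8D): reg=0xF5
After byte 2 (0xF1): reg=0x1C
After byte 3 (0xA9): reg=0x02
After byte 4 (0xDB): reg=0x01
After byte 5 (0x14): reg=0x6B
Register before byte 6: 0x6B
After XOR with byte 0x37: 0x5C

Answer: 0xB8 0x77 0xEE 0xDB 0xB1 0x65 0xCA 0x93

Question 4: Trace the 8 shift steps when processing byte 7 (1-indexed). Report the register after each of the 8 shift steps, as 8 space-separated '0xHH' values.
After byte 1 (0x8D): reg=0xF5
After byte 2 (0xF1): reg=0x1C
After byte 3 (0xA9): reg=0x02
After byte 4 (0xDB): reg=0x01
After byte 5 (0x14): reg=0x6B
After byte 6 (0x37): reg=0x93
Register before byte 7: 0x93
After XOR with byte 0xEF: 0x7C

Answer: 0xF8 0xF7 0xE9 0xD5 0xAD 0x5D 0xBA 0x73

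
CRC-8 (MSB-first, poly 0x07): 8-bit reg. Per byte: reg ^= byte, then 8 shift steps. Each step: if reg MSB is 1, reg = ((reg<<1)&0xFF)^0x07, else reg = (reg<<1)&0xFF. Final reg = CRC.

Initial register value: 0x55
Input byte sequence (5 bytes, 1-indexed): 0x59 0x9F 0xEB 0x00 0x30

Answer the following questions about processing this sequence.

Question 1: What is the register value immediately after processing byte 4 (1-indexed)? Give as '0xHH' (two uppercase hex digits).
After byte 1 (0x59): reg=0x24
After byte 2 (0x9F): reg=0x28
After byte 3 (0xEB): reg=0x47
After byte 4 (0x00): reg=0xD2

Answer: 0xD2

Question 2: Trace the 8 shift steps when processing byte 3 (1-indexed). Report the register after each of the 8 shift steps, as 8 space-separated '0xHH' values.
Answer: 0x81 0x05 0x0A 0x14 0x28 0x50 0xA0 0x47

Derivation:
After byte 1 (0x59): reg=0x24
After byte 2 (0x9F): reg=0x28
Register before byte 3: 0x28
After XOR with byte 0xEB: 0xC3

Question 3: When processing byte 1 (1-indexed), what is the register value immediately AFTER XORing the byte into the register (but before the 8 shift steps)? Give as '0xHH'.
Register before byte 1: 0x55
Byte 1: 0x59
0x55 XOR 0x59 = 0x0C

Answer: 0x0C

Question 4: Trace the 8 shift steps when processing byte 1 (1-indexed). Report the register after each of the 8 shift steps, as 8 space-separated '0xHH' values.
Answer: 0x18 0x30 0x60 0xC0 0x87 0x09 0x12 0x24

Derivation:
Register before byte 1: 0x55
After XOR with byte 0x59: 0x0C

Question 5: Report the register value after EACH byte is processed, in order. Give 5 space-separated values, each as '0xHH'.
0x24 0x28 0x47 0xD2 0xA0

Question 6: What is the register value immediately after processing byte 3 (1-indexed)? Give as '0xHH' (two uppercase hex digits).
After byte 1 (0x59): reg=0x24
After byte 2 (0x9F): reg=0x28
After byte 3 (0xEB): reg=0x47

Answer: 0x47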